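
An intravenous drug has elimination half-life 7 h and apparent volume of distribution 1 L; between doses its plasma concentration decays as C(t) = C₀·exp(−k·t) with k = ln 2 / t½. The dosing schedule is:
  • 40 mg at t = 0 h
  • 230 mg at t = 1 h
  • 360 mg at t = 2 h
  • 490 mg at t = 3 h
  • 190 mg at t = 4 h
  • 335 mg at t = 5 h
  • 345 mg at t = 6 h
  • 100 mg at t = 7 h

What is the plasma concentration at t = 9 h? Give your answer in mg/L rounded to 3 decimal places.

1250.679 mg/L

k = ln 2 / 7 = 0.09902 per h
Dose 1 (40 mg at t=0 h): 40·exp(−0.09902·9) = 16.407 mg/L
Dose 2 (230 mg at t=1 h): 230·exp(−0.09902·8) = 104.158 mg/L
Dose 3 (360 mg at t=2 h): 360·exp(−0.09902·7) = 180.000 mg/L
Dose 4 (490 mg at t=3 h): 490·exp(−0.09902·6) = 270.502 mg/L
Dose 5 (190 mg at t=4 h): 190·exp(−0.09902·5) = 115.806 mg/L
Dose 6 (335 mg at t=5 h): 335·exp(−0.09902·4) = 225.438 mg/L
Dose 7 (345 mg at t=6 h): 345·exp(−0.09902·3) = 256.334 mg/L
Dose 8 (100 mg at t=7 h): 100·exp(−0.09902·2) = 82.034 mg/L
C(9) = 16.407 + 104.158 + 180.000 + 270.502 + 115.806 + 225.438 + 256.334 + 82.034 = 1250.679 mg/L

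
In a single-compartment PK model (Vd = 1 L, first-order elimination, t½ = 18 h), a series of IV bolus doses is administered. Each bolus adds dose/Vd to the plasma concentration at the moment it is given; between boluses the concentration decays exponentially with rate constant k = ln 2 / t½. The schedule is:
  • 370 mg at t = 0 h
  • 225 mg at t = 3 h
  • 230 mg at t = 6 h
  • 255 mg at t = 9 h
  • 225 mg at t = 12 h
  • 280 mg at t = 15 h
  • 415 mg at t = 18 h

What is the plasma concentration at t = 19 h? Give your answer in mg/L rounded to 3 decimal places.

k = ln 2 / 18 = 0.03851 per h
Dose 1 (370 mg at t=0 h): 370·exp(−0.03851·19) = 178.011 mg/L
Dose 2 (225 mg at t=3 h): 225·exp(−0.03851·16) = 121.507 mg/L
Dose 3 (230 mg at t=6 h): 230·exp(−0.03851·13) = 139.417 mg/L
Dose 4 (255 mg at t=9 h): 255·exp(−0.03851·10) = 173.501 mg/L
Dose 5 (225 mg at t=12 h): 225·exp(−0.03851·7) = 171.836 mg/L
Dose 6 (280 mg at t=15 h): 280·exp(−0.03851·4) = 240.028 mg/L
Dose 7 (415 mg at t=18 h): 415·exp(−0.03851·1) = 399.323 mg/L
C(19) = 178.011 + 121.507 + 139.417 + 173.501 + 171.836 + 240.028 + 399.323 = 1423.624 mg/L

1423.624 mg/L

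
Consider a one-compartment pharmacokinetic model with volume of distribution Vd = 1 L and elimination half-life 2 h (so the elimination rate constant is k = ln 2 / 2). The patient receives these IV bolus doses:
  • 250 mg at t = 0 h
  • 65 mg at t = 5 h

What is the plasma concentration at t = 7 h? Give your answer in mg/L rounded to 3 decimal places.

54.597 mg/L

k = ln 2 / 2 = 0.34657 per h
Dose 1 (250 mg at t=0 h): 250·exp(−0.34657·7) = 22.097 mg/L
Dose 2 (65 mg at t=5 h): 65·exp(−0.34657·2) = 32.500 mg/L
C(7) = 22.097 + 32.500 = 54.597 mg/L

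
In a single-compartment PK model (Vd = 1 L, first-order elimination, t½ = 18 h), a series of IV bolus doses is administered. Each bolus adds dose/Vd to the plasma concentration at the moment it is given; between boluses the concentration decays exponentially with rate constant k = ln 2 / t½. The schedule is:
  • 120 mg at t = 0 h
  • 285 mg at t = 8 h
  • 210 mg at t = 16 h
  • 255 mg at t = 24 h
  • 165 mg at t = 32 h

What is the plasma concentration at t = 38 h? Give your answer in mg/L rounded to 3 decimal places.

487.249 mg/L

k = ln 2 / 18 = 0.03851 per h
Dose 1 (120 mg at t=0 h): 120·exp(−0.03851·38) = 27.776 mg/L
Dose 2 (285 mg at t=8 h): 285·exp(−0.03851·30) = 89.769 mg/L
Dose 3 (210 mg at t=16 h): 210·exp(−0.03851·22) = 90.011 mg/L
Dose 4 (255 mg at t=24 h): 255·exp(−0.03851·14) = 148.732 mg/L
Dose 5 (165 mg at t=32 h): 165·exp(−0.03851·6) = 130.961 mg/L
C(38) = 27.776 + 89.769 + 90.011 + 148.732 + 130.961 = 487.249 mg/L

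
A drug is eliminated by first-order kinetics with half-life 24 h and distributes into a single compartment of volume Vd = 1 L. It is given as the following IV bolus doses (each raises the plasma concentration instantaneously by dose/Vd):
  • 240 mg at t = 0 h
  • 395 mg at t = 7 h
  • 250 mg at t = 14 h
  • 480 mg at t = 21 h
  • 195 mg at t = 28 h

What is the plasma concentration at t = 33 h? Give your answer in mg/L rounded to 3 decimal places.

931.558 mg/L

k = ln 2 / 24 = 0.02888 per h
Dose 1 (240 mg at t=0 h): 240·exp(−0.02888·33) = 92.533 mg/L
Dose 2 (395 mg at t=7 h): 395·exp(−0.02888·26) = 186.415 mg/L
Dose 3 (250 mg at t=14 h): 250·exp(−0.02888·19) = 144.419 mg/L
Dose 4 (480 mg at t=21 h): 480·exp(−0.02888·12) = 339.411 mg/L
Dose 5 (195 mg at t=28 h): 195·exp(−0.02888·5) = 168.780 mg/L
C(33) = 92.533 + 186.415 + 144.419 + 339.411 + 168.780 = 931.558 mg/L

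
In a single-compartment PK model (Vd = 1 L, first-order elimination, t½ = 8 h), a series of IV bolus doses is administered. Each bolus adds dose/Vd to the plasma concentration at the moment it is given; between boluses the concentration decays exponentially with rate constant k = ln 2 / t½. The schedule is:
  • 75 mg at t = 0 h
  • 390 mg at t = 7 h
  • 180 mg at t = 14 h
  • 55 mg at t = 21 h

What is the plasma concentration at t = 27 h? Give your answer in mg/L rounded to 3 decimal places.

k = ln 2 / 8 = 0.08664 per h
Dose 1 (75 mg at t=0 h): 75·exp(−0.08664·27) = 7.229 mg/L
Dose 2 (390 mg at t=7 h): 390·exp(−0.08664·20) = 68.943 mg/L
Dose 3 (180 mg at t=14 h): 180·exp(−0.08664·13) = 58.358 mg/L
Dose 4 (55 mg at t=21 h): 55·exp(−0.08664·6) = 32.703 mg/L
C(27) = 7.229 + 68.943 + 58.358 + 32.703 = 167.233 mg/L

167.233 mg/L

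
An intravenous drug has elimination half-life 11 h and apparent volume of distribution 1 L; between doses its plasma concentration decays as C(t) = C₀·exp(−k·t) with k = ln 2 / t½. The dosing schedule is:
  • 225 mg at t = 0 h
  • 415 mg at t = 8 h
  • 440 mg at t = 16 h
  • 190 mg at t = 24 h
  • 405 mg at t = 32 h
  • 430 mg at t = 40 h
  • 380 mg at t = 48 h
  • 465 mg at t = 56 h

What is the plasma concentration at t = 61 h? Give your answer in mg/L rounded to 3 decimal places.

k = ln 2 / 11 = 0.06301 per h
Dose 1 (225 mg at t=0 h): 225·exp(−0.06301·61) = 4.818 mg/L
Dose 2 (415 mg at t=8 h): 415·exp(−0.06301·53) = 14.711 mg/L
Dose 3 (440 mg at t=16 h): 440·exp(−0.06301·45) = 25.821 mg/L
Dose 4 (190 mg at t=24 h): 190·exp(−0.06301·37) = 18.459 mg/L
Dose 5 (405 mg at t=32 h): 405·exp(−0.06301·29) = 65.137 mg/L
Dose 6 (430 mg at t=40 h): 430·exp(−0.06301·21) = 114.492 mg/L
Dose 7 (380 mg at t=48 h): 380·exp(−0.06301·13) = 167.502 mg/L
Dose 8 (465 mg at t=56 h): 465·exp(−0.06301·5) = 339.329 mg/L
C(61) = 4.818 + 14.711 + 25.821 + 18.459 + 65.137 + 114.492 + 167.502 + 339.329 = 750.268 mg/L

750.268 mg/L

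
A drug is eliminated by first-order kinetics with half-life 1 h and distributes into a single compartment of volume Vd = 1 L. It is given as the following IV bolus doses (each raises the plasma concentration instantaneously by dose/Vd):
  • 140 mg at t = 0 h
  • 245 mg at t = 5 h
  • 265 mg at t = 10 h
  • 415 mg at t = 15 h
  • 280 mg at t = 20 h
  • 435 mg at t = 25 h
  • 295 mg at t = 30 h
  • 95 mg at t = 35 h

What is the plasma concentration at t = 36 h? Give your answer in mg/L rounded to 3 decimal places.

k = ln 2 / 1 = 0.69315 per h
Dose 1 (140 mg at t=0 h): 140·exp(−0.69315·36) = 0.000 mg/L
Dose 2 (245 mg at t=5 h): 245·exp(−0.69315·31) = 0.000 mg/L
Dose 3 (265 mg at t=10 h): 265·exp(−0.69315·26) = 0.000 mg/L
Dose 4 (415 mg at t=15 h): 415·exp(−0.69315·21) = 0.000 mg/L
Dose 5 (280 mg at t=20 h): 280·exp(−0.69315·16) = 0.004 mg/L
Dose 6 (435 mg at t=25 h): 435·exp(−0.69315·11) = 0.212 mg/L
Dose 7 (295 mg at t=30 h): 295·exp(−0.69315·6) = 4.609 mg/L
Dose 8 (95 mg at t=35 h): 95·exp(−0.69315·1) = 47.500 mg/L
C(36) = 0.000 + 0.000 + 0.000 + 0.000 + 0.004 + 0.212 + 4.609 + 47.500 = 52.326 mg/L

52.326 mg/L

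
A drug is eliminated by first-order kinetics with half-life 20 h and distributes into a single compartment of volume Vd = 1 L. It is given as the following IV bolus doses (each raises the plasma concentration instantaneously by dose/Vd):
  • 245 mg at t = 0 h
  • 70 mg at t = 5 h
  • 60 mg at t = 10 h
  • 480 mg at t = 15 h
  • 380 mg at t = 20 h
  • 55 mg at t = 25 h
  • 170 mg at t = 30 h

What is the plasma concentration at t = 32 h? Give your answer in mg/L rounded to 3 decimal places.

k = ln 2 / 20 = 0.03466 per h
Dose 1 (245 mg at t=0 h): 245·exp(−0.03466·32) = 80.820 mg/L
Dose 2 (70 mg at t=5 h): 70·exp(−0.03466·27) = 27.460 mg/L
Dose 3 (60 mg at t=10 h): 60·exp(−0.03466·22) = 27.991 mg/L
Dose 4 (480 mg at t=15 h): 480·exp(−0.03466·17) = 266.297 mg/L
Dose 5 (380 mg at t=20 h): 380·exp(−0.03466·12) = 250.707 mg/L
Dose 6 (55 mg at t=25 h): 55·exp(−0.03466·7) = 43.152 mg/L
Dose 7 (170 mg at t=30 h): 170·exp(−0.03466·2) = 158.616 mg/L
C(32) = 80.820 + 27.460 + 27.991 + 266.297 + 250.707 + 43.152 + 158.616 = 855.042 mg/L

855.042 mg/L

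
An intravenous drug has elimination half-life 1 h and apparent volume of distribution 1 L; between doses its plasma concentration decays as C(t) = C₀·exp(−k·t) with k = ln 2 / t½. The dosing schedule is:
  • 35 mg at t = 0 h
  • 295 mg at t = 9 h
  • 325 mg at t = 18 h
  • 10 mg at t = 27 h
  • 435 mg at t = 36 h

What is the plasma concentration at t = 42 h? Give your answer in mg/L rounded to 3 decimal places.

6.797 mg/L

k = ln 2 / 1 = 0.69315 per h
Dose 1 (35 mg at t=0 h): 35·exp(−0.69315·42) = 0.000 mg/L
Dose 2 (295 mg at t=9 h): 295·exp(−0.69315·33) = 0.000 mg/L
Dose 3 (325 mg at t=18 h): 325·exp(−0.69315·24) = 0.000 mg/L
Dose 4 (10 mg at t=27 h): 10·exp(−0.69315·15) = 0.000 mg/L
Dose 5 (435 mg at t=36 h): 435·exp(−0.69315·6) = 6.797 mg/L
C(42) = 0.000 + 0.000 + 0.000 + 0.000 + 6.797 = 6.797 mg/L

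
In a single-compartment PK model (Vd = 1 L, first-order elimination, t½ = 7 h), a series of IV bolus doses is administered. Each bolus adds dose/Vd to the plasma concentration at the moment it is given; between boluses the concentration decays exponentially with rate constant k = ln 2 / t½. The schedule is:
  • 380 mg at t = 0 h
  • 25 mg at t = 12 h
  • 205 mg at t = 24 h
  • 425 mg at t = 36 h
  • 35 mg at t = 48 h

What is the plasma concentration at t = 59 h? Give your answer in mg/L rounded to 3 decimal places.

63.104 mg/L

k = ln 2 / 7 = 0.09902 per h
Dose 1 (380 mg at t=0 h): 380·exp(−0.09902·59) = 1.103 mg/L
Dose 2 (25 mg at t=12 h): 25·exp(−0.09902·47) = 0.238 mg/L
Dose 3 (205 mg at t=24 h): 205·exp(−0.09902·35) = 6.406 mg/L
Dose 4 (425 mg at t=36 h): 425·exp(−0.09902·23) = 43.580 mg/L
Dose 5 (35 mg at t=48 h): 35·exp(−0.09902·11) = 11.777 mg/L
C(59) = 1.103 + 0.238 + 6.406 + 43.580 + 11.777 = 63.104 mg/L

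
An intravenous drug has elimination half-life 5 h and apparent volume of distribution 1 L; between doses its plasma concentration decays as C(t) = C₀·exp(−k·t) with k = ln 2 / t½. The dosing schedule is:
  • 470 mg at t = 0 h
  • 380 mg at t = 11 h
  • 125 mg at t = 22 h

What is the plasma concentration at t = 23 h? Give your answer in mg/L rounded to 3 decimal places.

200.196 mg/L

k = ln 2 / 5 = 0.13863 per h
Dose 1 (470 mg at t=0 h): 470·exp(−0.13863·23) = 19.380 mg/L
Dose 2 (380 mg at t=11 h): 380·exp(−0.13863·12) = 71.997 mg/L
Dose 3 (125 mg at t=22 h): 125·exp(−0.13863·1) = 108.819 mg/L
C(23) = 19.380 + 71.997 + 108.819 = 200.196 mg/L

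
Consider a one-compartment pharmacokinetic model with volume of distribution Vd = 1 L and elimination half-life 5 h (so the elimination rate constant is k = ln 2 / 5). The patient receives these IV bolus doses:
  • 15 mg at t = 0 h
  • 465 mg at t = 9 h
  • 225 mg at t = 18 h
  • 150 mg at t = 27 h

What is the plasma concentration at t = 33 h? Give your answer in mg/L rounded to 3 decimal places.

110.263 mg/L

k = ln 2 / 5 = 0.13863 per h
Dose 1 (15 mg at t=0 h): 15·exp(−0.13863·33) = 0.155 mg/L
Dose 2 (465 mg at t=9 h): 465·exp(−0.13863·24) = 16.692 mg/L
Dose 3 (225 mg at t=18 h): 225·exp(−0.13863·15) = 28.125 mg/L
Dose 4 (150 mg at t=27 h): 150·exp(−0.13863·6) = 65.291 mg/L
C(33) = 0.155 + 16.692 + 28.125 + 65.291 = 110.263 mg/L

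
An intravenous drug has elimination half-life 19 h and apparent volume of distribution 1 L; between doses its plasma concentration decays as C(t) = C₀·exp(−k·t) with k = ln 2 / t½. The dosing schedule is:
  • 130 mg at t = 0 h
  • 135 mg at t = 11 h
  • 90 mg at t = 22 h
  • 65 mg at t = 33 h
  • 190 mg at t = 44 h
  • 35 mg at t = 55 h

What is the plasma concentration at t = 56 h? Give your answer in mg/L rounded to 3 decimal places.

k = ln 2 / 19 = 0.03648 per h
Dose 1 (130 mg at t=0 h): 130·exp(−0.03648·56) = 16.854 mg/L
Dose 2 (135 mg at t=11 h): 135·exp(−0.03648·45) = 26.144 mg/L
Dose 3 (90 mg at t=22 h): 90·exp(−0.03648·34) = 26.035 mg/L
Dose 4 (65 mg at t=33 h): 65·exp(−0.03648·23) = 28.087 mg/L
Dose 5 (190 mg at t=44 h): 190·exp(−0.03648·12) = 122.639 mg/L
Dose 6 (35 mg at t=55 h): 35·exp(−0.03648·1) = 33.746 mg/L
C(56) = 16.854 + 26.144 + 26.035 + 28.087 + 122.639 + 33.746 = 253.505 mg/L

253.505 mg/L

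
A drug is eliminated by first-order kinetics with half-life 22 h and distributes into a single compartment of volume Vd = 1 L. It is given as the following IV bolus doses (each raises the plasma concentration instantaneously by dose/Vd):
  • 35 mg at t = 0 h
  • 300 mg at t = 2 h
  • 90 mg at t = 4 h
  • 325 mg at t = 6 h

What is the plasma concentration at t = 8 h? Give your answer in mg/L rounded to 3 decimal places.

660.024 mg/L

k = ln 2 / 22 = 0.03151 per h
Dose 1 (35 mg at t=0 h): 35·exp(−0.03151·8) = 27.202 mg/L
Dose 2 (300 mg at t=2 h): 300·exp(−0.03151·6) = 248.326 mg/L
Dose 3 (90 mg at t=4 h): 90·exp(−0.03151·4) = 79.343 mg/L
Dose 4 (325 mg at t=6 h): 325·exp(−0.03151·2) = 305.153 mg/L
C(8) = 27.202 + 248.326 + 79.343 + 305.153 = 660.024 mg/L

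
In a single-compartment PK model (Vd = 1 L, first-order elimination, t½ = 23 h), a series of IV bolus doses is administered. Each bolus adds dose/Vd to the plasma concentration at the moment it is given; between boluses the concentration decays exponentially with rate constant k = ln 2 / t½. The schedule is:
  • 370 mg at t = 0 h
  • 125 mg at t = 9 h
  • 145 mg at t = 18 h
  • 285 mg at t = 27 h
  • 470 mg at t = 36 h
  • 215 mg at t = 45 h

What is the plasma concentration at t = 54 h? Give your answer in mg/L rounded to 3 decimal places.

717.348 mg/L

k = ln 2 / 23 = 0.03014 per h
Dose 1 (370 mg at t=0 h): 370·exp(−0.03014·54) = 72.683 mg/L
Dose 2 (125 mg at t=9 h): 125·exp(−0.03014·45) = 32.206 mg/L
Dose 3 (145 mg at t=18 h): 145·exp(−0.03014·36) = 48.999 mg/L
Dose 4 (285 mg at t=27 h): 285·exp(−0.03014·27) = 126.317 mg/L
Dose 5 (470 mg at t=36 h): 470·exp(−0.03014·18) = 273.218 mg/L
Dose 6 (215 mg at t=45 h): 215·exp(−0.03014·9) = 163.925 mg/L
C(54) = 72.683 + 32.206 + 48.999 + 126.317 + 273.218 + 163.925 = 717.348 mg/L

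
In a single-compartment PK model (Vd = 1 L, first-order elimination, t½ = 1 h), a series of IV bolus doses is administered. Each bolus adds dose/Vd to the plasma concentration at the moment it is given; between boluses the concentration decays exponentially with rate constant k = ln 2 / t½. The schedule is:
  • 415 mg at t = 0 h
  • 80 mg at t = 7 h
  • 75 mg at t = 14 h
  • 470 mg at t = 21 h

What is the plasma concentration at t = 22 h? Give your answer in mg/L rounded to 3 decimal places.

k = ln 2 / 1 = 0.69315 per h
Dose 1 (415 mg at t=0 h): 415·exp(−0.69315·22) = 0.000 mg/L
Dose 2 (80 mg at t=7 h): 80·exp(−0.69315·15) = 0.002 mg/L
Dose 3 (75 mg at t=14 h): 75·exp(−0.69315·8) = 0.293 mg/L
Dose 4 (470 mg at t=21 h): 470·exp(−0.69315·1) = 235.000 mg/L
C(22) = 0.000 + 0.002 + 0.293 + 235.000 = 235.296 mg/L

235.296 mg/L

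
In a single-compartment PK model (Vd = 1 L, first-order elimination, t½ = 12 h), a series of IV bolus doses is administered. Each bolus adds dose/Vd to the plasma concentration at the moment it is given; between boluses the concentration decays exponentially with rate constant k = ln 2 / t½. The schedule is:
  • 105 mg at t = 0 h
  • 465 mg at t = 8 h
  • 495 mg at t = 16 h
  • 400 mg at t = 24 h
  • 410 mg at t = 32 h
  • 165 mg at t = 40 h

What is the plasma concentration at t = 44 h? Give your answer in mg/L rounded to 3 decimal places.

k = ln 2 / 12 = 0.05776 per h
Dose 1 (105 mg at t=0 h): 105·exp(−0.05776·44) = 8.268 mg/L
Dose 2 (465 mg at t=8 h): 465·exp(−0.05776·36) = 58.125 mg/L
Dose 3 (495 mg at t=16 h): 495·exp(−0.05776·28) = 98.220 mg/L
Dose 4 (400 mg at t=24 h): 400·exp(−0.05776·20) = 125.992 mg/L
Dose 5 (410 mg at t=32 h): 410·exp(−0.05776·12) = 205.000 mg/L
Dose 6 (165 mg at t=40 h): 165·exp(−0.05776·4) = 130.961 mg/L
C(44) = 8.268 + 58.125 + 98.220 + 125.992 + 205.000 + 130.961 = 626.566 mg/L

626.566 mg/L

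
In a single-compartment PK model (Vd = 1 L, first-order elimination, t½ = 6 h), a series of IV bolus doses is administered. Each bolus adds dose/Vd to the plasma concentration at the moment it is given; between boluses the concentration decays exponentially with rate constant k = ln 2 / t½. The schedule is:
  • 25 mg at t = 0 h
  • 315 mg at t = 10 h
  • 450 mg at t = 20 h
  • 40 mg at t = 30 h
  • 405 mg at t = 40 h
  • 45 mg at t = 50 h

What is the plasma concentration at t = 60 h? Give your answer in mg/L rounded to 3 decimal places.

61.036 mg/L

k = ln 2 / 6 = 0.11552 per h
Dose 1 (25 mg at t=0 h): 25·exp(−0.11552·60) = 0.024 mg/L
Dose 2 (315 mg at t=10 h): 315·exp(−0.11552·50) = 0.977 mg/L
Dose 3 (450 mg at t=20 h): 450·exp(−0.11552·40) = 4.429 mg/L
Dose 4 (40 mg at t=30 h): 40·exp(−0.11552·30) = 1.250 mg/L
Dose 5 (405 mg at t=40 h): 405·exp(−0.11552·20) = 40.181 mg/L
Dose 6 (45 mg at t=50 h): 45·exp(−0.11552·10) = 14.174 mg/L
C(60) = 0.024 + 0.977 + 4.429 + 1.250 + 40.181 + 14.174 = 61.036 mg/L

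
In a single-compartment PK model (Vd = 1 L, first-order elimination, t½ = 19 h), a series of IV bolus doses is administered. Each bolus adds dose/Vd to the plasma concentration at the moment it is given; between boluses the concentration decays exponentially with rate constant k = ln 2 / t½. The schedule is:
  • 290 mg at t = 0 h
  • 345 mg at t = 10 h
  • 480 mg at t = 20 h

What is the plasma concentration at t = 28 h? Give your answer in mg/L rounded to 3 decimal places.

k = ln 2 / 19 = 0.03648 per h
Dose 1 (290 mg at t=0 h): 290·exp(−0.03648·28) = 104.418 mg/L
Dose 2 (345 mg at t=10 h): 345·exp(−0.03648·18) = 178.909 mg/L
Dose 3 (480 mg at t=20 h): 480·exp(−0.03648·8) = 358.502 mg/L
C(28) = 104.418 + 178.909 + 358.502 = 641.829 mg/L

641.829 mg/L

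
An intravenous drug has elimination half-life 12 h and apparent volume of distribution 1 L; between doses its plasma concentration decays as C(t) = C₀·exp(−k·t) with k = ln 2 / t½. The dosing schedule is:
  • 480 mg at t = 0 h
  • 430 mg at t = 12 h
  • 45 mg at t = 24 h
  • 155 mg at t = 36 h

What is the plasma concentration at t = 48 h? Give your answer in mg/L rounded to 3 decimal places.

172.500 mg/L

k = ln 2 / 12 = 0.05776 per h
Dose 1 (480 mg at t=0 h): 480·exp(−0.05776·48) = 30.000 mg/L
Dose 2 (430 mg at t=12 h): 430·exp(−0.05776·36) = 53.750 mg/L
Dose 3 (45 mg at t=24 h): 45·exp(−0.05776·24) = 11.250 mg/L
Dose 4 (155 mg at t=36 h): 155·exp(−0.05776·12) = 77.500 mg/L
C(48) = 30.000 + 53.750 + 11.250 + 77.500 = 172.500 mg/L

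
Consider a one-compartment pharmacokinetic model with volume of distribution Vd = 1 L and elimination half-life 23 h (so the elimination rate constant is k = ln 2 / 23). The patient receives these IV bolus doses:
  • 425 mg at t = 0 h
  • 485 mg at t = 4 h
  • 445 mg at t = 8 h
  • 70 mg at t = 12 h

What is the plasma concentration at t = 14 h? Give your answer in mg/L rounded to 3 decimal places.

k = ln 2 / 23 = 0.03014 per h
Dose 1 (425 mg at t=0 h): 425·exp(−0.03014·14) = 278.710 mg/L
Dose 2 (485 mg at t=4 h): 485·exp(−0.03014·10) = 358.806 mg/L
Dose 3 (445 mg at t=8 h): 445·exp(−0.03014·6) = 371.390 mg/L
Dose 4 (70 mg at t=12 h): 70·exp(−0.03014·2) = 65.905 mg/L
C(14) = 278.710 + 358.806 + 371.390 + 65.905 = 1074.812 mg/L

1074.812 mg/L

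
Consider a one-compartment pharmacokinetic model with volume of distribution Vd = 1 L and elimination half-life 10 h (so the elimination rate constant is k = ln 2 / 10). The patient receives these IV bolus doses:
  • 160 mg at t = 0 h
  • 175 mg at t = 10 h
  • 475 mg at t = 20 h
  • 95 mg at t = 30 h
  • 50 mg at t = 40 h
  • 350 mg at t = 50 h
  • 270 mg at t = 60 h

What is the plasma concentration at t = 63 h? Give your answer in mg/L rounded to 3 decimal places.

411.837 mg/L

k = ln 2 / 10 = 0.06931 per h
Dose 1 (160 mg at t=0 h): 160·exp(−0.06931·63) = 2.031 mg/L
Dose 2 (175 mg at t=10 h): 175·exp(−0.06931·53) = 4.442 mg/L
Dose 3 (475 mg at t=20 h): 475·exp(−0.06931·43) = 24.114 mg/L
Dose 4 (95 mg at t=30 h): 95·exp(−0.06931·33) = 9.645 mg/L
Dose 5 (50 mg at t=40 h): 50·exp(−0.06931·23) = 10.153 mg/L
Dose 6 (350 mg at t=50 h): 350·exp(−0.06931·13) = 142.144 mg/L
Dose 7 (270 mg at t=60 h): 270·exp(−0.06931·3) = 219.308 mg/L
C(63) = 2.031 + 4.442 + 24.114 + 9.645 + 10.153 + 142.144 + 219.308 = 411.837 mg/L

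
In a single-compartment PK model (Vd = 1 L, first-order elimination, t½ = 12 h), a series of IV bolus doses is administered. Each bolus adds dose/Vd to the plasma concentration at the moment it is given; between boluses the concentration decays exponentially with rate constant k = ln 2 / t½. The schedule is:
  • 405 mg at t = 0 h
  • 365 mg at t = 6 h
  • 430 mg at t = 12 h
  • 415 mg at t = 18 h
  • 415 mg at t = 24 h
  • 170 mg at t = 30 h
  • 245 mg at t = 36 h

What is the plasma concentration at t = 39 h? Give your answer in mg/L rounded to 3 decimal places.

792.193 mg/L

k = ln 2 / 12 = 0.05776 per h
Dose 1 (405 mg at t=0 h): 405·exp(−0.05776·39) = 42.570 mg/L
Dose 2 (365 mg at t=6 h): 365·exp(−0.05776·33) = 54.258 mg/L
Dose 3 (430 mg at t=12 h): 430·exp(−0.05776·27) = 90.396 mg/L
Dose 4 (415 mg at t=18 h): 415·exp(−0.05776·21) = 123.380 mg/L
Dose 5 (415 mg at t=24 h): 415·exp(−0.05776·15) = 174.486 mg/L
Dose 6 (170 mg at t=30 h): 170·exp(−0.05776·9) = 101.083 mg/L
Dose 7 (245 mg at t=36 h): 245·exp(−0.05776·3) = 206.020 mg/L
C(39) = 42.570 + 54.258 + 90.396 + 123.380 + 174.486 + 101.083 + 206.020 = 792.193 mg/L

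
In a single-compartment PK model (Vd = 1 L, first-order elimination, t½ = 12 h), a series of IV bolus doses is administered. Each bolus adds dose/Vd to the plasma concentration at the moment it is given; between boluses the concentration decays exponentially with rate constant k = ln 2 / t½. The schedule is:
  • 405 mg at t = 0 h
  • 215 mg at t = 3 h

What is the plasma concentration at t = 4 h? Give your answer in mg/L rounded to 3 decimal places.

524.382 mg/L

k = ln 2 / 12 = 0.05776 per h
Dose 1 (405 mg at t=0 h): 405·exp(−0.05776·4) = 321.449 mg/L
Dose 2 (215 mg at t=3 h): 215·exp(−0.05776·1) = 202.933 mg/L
C(4) = 321.449 + 202.933 = 524.382 mg/L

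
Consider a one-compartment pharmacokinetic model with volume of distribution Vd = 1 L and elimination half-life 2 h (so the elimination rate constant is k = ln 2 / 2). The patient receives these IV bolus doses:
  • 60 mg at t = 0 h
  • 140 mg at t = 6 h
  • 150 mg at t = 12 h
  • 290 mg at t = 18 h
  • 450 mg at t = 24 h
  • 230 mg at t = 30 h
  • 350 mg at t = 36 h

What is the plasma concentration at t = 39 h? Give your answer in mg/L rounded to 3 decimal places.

k = ln 2 / 2 = 0.34657 per h
Dose 1 (60 mg at t=0 h): 60·exp(−0.34657·39) = 0.000 mg/L
Dose 2 (140 mg at t=6 h): 140·exp(−0.34657·33) = 0.002 mg/L
Dose 3 (150 mg at t=12 h): 150·exp(−0.34657·27) = 0.013 mg/L
Dose 4 (290 mg at t=18 h): 290·exp(−0.34657·21) = 0.200 mg/L
Dose 5 (450 mg at t=24 h): 450·exp(−0.34657·15) = 2.486 mg/L
Dose 6 (230 mg at t=30 h): 230·exp(−0.34657·9) = 10.165 mg/L
Dose 7 (350 mg at t=36 h): 350·exp(−0.34657·3) = 123.744 mg/L
C(39) = 0.000 + 0.002 + 0.013 + 0.200 + 2.486 + 10.165 + 123.744 = 136.609 mg/L

136.609 mg/L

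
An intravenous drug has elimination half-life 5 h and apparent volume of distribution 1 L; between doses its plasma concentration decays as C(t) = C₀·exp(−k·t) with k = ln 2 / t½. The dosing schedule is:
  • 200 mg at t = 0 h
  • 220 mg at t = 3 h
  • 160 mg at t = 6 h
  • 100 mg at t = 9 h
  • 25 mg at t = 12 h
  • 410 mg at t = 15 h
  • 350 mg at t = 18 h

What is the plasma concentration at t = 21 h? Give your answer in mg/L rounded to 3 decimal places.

k = ln 2 / 5 = 0.13863 per h
Dose 1 (200 mg at t=0 h): 200·exp(−0.13863·21) = 10.882 mg/L
Dose 2 (220 mg at t=3 h): 220·exp(−0.13863·18) = 18.143 mg/L
Dose 3 (160 mg at t=6 h): 160·exp(−0.13863·15) = 20.000 mg/L
Dose 4 (100 mg at t=9 h): 100·exp(−0.13863·12) = 18.946 mg/L
Dose 5 (25 mg at t=12 h): 25·exp(−0.13863·9) = 7.179 mg/L
Dose 6 (410 mg at t=15 h): 410·exp(−0.13863·6) = 178.463 mg/L
Dose 7 (350 mg at t=18 h): 350·exp(−0.13863·3) = 230.914 mg/L
C(21) = 10.882 + 18.143 + 20.000 + 18.946 + 7.179 + 178.463 + 230.914 = 484.528 mg/L

484.528 mg/L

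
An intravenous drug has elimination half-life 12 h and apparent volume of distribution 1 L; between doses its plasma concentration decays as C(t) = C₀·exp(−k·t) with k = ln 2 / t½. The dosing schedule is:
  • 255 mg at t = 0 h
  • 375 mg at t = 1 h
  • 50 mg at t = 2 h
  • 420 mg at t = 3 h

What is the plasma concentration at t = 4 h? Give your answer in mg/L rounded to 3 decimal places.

958.702 mg/L

k = ln 2 / 12 = 0.05776 per h
Dose 1 (255 mg at t=0 h): 255·exp(−0.05776·4) = 202.394 mg/L
Dose 2 (375 mg at t=1 h): 375·exp(−0.05776·3) = 315.336 mg/L
Dose 3 (50 mg at t=2 h): 50·exp(−0.05776·2) = 44.545 mg/L
Dose 4 (420 mg at t=3 h): 420·exp(−0.05776·1) = 396.427 mg/L
C(4) = 202.394 + 315.336 + 44.545 + 396.427 = 958.702 mg/L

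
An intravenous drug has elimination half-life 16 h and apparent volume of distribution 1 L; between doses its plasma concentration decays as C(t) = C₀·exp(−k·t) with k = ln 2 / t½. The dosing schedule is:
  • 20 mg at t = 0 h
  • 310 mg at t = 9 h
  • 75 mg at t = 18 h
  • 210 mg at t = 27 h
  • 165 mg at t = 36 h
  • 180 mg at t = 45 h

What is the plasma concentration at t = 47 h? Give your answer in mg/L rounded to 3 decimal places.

k = ln 2 / 16 = 0.04332 per h
Dose 1 (20 mg at t=0 h): 20·exp(−0.04332·47) = 2.611 mg/L
Dose 2 (310 mg at t=9 h): 310·exp(−0.04332·38) = 59.761 mg/L
Dose 3 (75 mg at t=18 h): 75·exp(−0.04332·29) = 21.352 mg/L
Dose 4 (210 mg at t=27 h): 210·exp(−0.04332·20) = 88.294 mg/L
Dose 5 (165 mg at t=36 h): 165·exp(−0.04332·11) = 102.453 mg/L
Dose 6 (180 mg at t=45 h): 180·exp(−0.04332·2) = 165.061 mg/L
C(47) = 2.611 + 59.761 + 21.352 + 88.294 + 102.453 + 165.061 = 439.532 mg/L

439.532 mg/L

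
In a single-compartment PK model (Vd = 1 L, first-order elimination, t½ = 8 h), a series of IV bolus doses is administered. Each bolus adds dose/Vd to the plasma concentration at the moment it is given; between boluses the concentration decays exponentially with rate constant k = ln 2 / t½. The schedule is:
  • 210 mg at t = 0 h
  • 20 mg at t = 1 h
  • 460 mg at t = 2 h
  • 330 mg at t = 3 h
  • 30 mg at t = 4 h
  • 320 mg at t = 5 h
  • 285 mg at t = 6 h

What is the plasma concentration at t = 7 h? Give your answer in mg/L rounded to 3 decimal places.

1211.580 mg/L

k = ln 2 / 8 = 0.08664 per h
Dose 1 (210 mg at t=0 h): 210·exp(−0.08664·7) = 114.503 mg/L
Dose 2 (20 mg at t=1 h): 20·exp(−0.08664·6) = 11.892 mg/L
Dose 3 (460 mg at t=2 h): 460·exp(−0.08664·5) = 298.273 mg/L
Dose 4 (330 mg at t=3 h): 330·exp(−0.08664·4) = 233.345 mg/L
Dose 5 (30 mg at t=4 h): 30·exp(−0.08664·3) = 23.133 mg/L
Dose 6 (320 mg at t=5 h): 320·exp(−0.08664·2) = 269.087 mg/L
Dose 7 (285 mg at t=6 h): 285·exp(−0.08664·1) = 261.346 mg/L
C(7) = 114.503 + 11.892 + 298.273 + 233.345 + 23.133 + 269.087 + 261.346 = 1211.580 mg/L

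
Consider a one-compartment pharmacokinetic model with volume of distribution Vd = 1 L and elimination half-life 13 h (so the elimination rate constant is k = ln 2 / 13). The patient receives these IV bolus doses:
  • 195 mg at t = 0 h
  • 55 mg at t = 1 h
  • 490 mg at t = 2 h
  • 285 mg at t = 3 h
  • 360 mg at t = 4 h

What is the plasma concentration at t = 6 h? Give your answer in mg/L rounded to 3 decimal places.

k = ln 2 / 13 = 0.05332 per h
Dose 1 (195 mg at t=0 h): 195·exp(−0.05332·6) = 141.611 mg/L
Dose 2 (55 mg at t=1 h): 55·exp(−0.05332·5) = 42.129 mg/L
Dose 3 (490 mg at t=2 h): 490·exp(−0.05332·4) = 395.887 mg/L
Dose 4 (285 mg at t=3 h): 285·exp(−0.05332·3) = 242.871 mg/L
Dose 5 (360 mg at t=4 h): 360·exp(−0.05332·2) = 323.586 mg/L
C(6) = 141.611 + 42.129 + 395.887 + 242.871 + 323.586 = 1146.085 mg/L

1146.085 mg/L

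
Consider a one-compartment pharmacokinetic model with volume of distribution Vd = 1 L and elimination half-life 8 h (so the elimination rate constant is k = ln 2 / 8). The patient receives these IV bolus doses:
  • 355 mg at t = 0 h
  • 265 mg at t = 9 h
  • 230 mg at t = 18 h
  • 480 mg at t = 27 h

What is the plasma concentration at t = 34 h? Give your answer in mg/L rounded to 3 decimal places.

368.255 mg/L

k = ln 2 / 8 = 0.08664 per h
Dose 1 (355 mg at t=0 h): 355·exp(−0.08664·34) = 18.657 mg/L
Dose 2 (265 mg at t=9 h): 265·exp(−0.08664·25) = 30.376 mg/L
Dose 3 (230 mg at t=18 h): 230·exp(−0.08664·16) = 57.500 mg/L
Dose 4 (480 mg at t=27 h): 480·exp(−0.08664·7) = 261.722 mg/L
C(34) = 18.657 + 30.376 + 57.500 + 261.722 = 368.255 mg/L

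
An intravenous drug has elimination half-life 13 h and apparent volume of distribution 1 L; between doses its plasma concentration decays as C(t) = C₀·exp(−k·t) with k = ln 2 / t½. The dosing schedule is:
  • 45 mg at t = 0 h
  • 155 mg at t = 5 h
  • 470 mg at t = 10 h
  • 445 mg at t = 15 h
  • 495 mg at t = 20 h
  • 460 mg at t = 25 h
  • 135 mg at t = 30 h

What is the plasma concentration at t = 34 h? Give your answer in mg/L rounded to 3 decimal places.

k = ln 2 / 13 = 0.05332 per h
Dose 1 (45 mg at t=0 h): 45·exp(−0.05332·34) = 7.344 mg/L
Dose 2 (155 mg at t=5 h): 155·exp(−0.05332·29) = 33.022 mg/L
Dose 3 (470 mg at t=10 h): 470·exp(−0.05332·24) = 130.722 mg/L
Dose 4 (445 mg at t=15 h): 445·exp(−0.05332·19) = 161.582 mg/L
Dose 5 (495 mg at t=20 h): 495·exp(−0.05332·14) = 234.649 mg/L
Dose 6 (460 mg at t=25 h): 460·exp(−0.05332·9) = 284.677 mg/L
Dose 7 (135 mg at t=30 h): 135·exp(−0.05332·4) = 109.071 mg/L
C(34) = 7.344 + 33.022 + 130.722 + 161.582 + 234.649 + 284.677 + 109.071 = 961.067 mg/L

961.067 mg/L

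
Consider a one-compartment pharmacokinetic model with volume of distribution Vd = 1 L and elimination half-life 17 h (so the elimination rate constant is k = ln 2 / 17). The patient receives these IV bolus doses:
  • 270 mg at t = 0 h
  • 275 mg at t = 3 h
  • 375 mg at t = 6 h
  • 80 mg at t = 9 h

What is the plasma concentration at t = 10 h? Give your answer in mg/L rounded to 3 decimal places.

781.681 mg/L

k = ln 2 / 17 = 0.04077 per h
Dose 1 (270 mg at t=0 h): 270·exp(−0.04077·10) = 179.592 mg/L
Dose 2 (275 mg at t=3 h): 275·exp(−0.04077·7) = 206.718 mg/L
Dose 3 (375 mg at t=6 h): 375·exp(−0.04077·4) = 318.567 mg/L
Dose 4 (80 mg at t=9 h): 80·exp(−0.04077·1) = 76.804 mg/L
C(10) = 179.592 + 206.718 + 318.567 + 76.804 = 781.681 mg/L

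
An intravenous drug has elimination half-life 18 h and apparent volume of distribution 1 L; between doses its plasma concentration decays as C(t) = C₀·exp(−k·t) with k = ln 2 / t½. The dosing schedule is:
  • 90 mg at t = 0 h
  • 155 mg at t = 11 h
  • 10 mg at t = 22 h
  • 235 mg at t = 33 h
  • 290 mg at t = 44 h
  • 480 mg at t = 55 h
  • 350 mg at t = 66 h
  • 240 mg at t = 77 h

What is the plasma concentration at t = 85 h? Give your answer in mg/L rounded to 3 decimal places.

k = ln 2 / 18 = 0.03851 per h
Dose 1 (90 mg at t=0 h): 90·exp(−0.03851·85) = 3.410 mg/L
Dose 2 (155 mg at t=11 h): 155·exp(−0.03851·74) = 8.969 mg/L
Dose 3 (10 mg at t=22 h): 10·exp(−0.03851·63) = 0.884 mg/L
Dose 4 (235 mg at t=33 h): 235·exp(−0.03851·52) = 31.727 mg/L
Dose 5 (290 mg at t=44 h): 290·exp(−0.03851·41) = 59.802 mg/L
Dose 6 (480 mg at t=55 h): 480·exp(−0.03851·30) = 151.191 mg/L
Dose 7 (350 mg at t=66 h): 350·exp(−0.03851·19) = 168.389 mg/L
Dose 8 (240 mg at t=77 h): 240·exp(−0.03851·8) = 176.368 mg/L
C(85) = 3.410 + 8.969 + 0.884 + 31.727 + 59.802 + 151.191 + 168.389 + 176.368 = 600.740 mg/L

600.740 mg/L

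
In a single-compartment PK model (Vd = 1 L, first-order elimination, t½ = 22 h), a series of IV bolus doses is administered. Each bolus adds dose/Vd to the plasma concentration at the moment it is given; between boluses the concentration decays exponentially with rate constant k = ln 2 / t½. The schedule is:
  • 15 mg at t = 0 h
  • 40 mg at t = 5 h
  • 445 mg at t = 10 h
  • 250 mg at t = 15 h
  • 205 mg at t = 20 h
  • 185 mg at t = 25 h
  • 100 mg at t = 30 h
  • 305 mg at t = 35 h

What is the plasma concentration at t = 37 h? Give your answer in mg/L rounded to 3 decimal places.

k = ln 2 / 22 = 0.03151 per h
Dose 1 (15 mg at t=0 h): 15·exp(−0.03151·37) = 4.675 mg/L
Dose 2 (40 mg at t=5 h): 40·exp(−0.03151·32) = 14.595 mg/L
Dose 3 (445 mg at t=10 h): 445·exp(−0.03151·27) = 190.070 mg/L
Dose 4 (250 mg at t=15 h): 250·exp(−0.03151·22) = 125.000 mg/L
Dose 5 (205 mg at t=20 h): 205·exp(−0.03151·17) = 119.989 mg/L
Dose 6 (185 mg at t=25 h): 185·exp(−0.03151·12) = 126.757 mg/L
Dose 7 (100 mg at t=30 h): 100·exp(−0.03151·7) = 80.208 mg/L
Dose 8 (305 mg at t=35 h): 305·exp(−0.03151·2) = 286.374 mg/L
C(37) = 4.675 + 14.595 + 190.070 + 125.000 + 119.989 + 126.757 + 80.208 + 286.374 = 947.668 mg/L

947.668 mg/L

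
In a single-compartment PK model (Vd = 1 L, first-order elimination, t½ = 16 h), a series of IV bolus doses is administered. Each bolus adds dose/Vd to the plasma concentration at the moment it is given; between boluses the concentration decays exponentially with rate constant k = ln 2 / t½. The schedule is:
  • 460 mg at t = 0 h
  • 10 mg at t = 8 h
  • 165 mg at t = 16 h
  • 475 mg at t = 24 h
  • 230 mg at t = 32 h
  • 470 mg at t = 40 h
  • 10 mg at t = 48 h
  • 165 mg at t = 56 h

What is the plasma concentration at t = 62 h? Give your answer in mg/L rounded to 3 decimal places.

k = ln 2 / 16 = 0.04332 per h
Dose 1 (460 mg at t=0 h): 460·exp(−0.04332·62) = 31.352 mg/L
Dose 2 (10 mg at t=8 h): 10·exp(−0.04332·54) = 0.964 mg/L
Dose 3 (165 mg at t=16 h): 165·exp(−0.04332·46) = 22.492 mg/L
Dose 4 (475 mg at t=24 h): 475·exp(−0.04332·38) = 91.569 mg/L
Dose 5 (230 mg at t=32 h): 230·exp(−0.04332·30) = 62.704 mg/L
Dose 6 (470 mg at t=40 h): 470·exp(−0.04332·22) = 181.210 mg/L
Dose 7 (10 mg at t=48 h): 10·exp(−0.04332·14) = 5.453 mg/L
Dose 8 (165 mg at t=56 h): 165·exp(−0.04332·6) = 127.232 mg/L
C(62) = 31.352 + 0.964 + 22.492 + 91.569 + 62.704 + 181.210 + 5.453 + 127.232 = 522.975 mg/L

522.975 mg/L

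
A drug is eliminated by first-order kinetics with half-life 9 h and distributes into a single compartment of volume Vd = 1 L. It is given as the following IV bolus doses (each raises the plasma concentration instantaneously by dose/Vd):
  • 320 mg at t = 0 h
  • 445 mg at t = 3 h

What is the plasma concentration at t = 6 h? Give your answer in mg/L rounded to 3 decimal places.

554.784 mg/L

k = ln 2 / 9 = 0.07702 per h
Dose 1 (320 mg at t=0 h): 320·exp(−0.07702·6) = 201.587 mg/L
Dose 2 (445 mg at t=3 h): 445·exp(−0.07702·3) = 353.197 mg/L
C(6) = 201.587 + 353.197 = 554.784 mg/L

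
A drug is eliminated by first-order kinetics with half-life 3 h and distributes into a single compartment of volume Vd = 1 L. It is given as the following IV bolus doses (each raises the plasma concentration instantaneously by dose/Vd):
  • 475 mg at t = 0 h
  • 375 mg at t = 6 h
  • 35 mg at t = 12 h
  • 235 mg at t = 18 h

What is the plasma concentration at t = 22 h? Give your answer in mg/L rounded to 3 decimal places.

k = ln 2 / 3 = 0.23105 per h
Dose 1 (475 mg at t=0 h): 475·exp(−0.23105·22) = 2.945 mg/L
Dose 2 (375 mg at t=6 h): 375·exp(−0.23105·16) = 9.301 mg/L
Dose 3 (35 mg at t=12 h): 35·exp(−0.23105·10) = 3.472 mg/L
Dose 4 (235 mg at t=18 h): 235·exp(−0.23105·4) = 93.260 mg/L
C(22) = 2.945 + 9.301 + 3.472 + 93.260 = 108.979 mg/L

108.979 mg/L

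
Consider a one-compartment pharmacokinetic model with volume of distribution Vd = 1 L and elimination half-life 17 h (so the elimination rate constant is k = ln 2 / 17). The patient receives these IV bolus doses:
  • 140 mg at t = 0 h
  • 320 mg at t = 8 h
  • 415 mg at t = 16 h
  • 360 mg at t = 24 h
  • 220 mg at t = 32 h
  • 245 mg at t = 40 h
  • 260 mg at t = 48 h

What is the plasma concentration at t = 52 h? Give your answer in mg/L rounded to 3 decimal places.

748.993 mg/L

k = ln 2 / 17 = 0.04077 per h
Dose 1 (140 mg at t=0 h): 140·exp(−0.04077·52) = 16.801 mg/L
Dose 2 (320 mg at t=8 h): 320·exp(−0.04077·44) = 53.212 mg/L
Dose 3 (415 mg at t=16 h): 415·exp(−0.04077·36) = 95.625 mg/L
Dose 4 (360 mg at t=24 h): 360·exp(−0.04077·28) = 114.945 mg/L
Dose 5 (220 mg at t=32 h): 220·exp(−0.04077·20) = 97.335 mg/L
Dose 6 (245 mg at t=40 h): 245·exp(−0.04077·12) = 150.202 mg/L
Dose 7 (260 mg at t=48 h): 260·exp(−0.04077·4) = 220.873 mg/L
C(52) = 16.801 + 53.212 + 95.625 + 114.945 + 97.335 + 150.202 + 220.873 = 748.993 mg/L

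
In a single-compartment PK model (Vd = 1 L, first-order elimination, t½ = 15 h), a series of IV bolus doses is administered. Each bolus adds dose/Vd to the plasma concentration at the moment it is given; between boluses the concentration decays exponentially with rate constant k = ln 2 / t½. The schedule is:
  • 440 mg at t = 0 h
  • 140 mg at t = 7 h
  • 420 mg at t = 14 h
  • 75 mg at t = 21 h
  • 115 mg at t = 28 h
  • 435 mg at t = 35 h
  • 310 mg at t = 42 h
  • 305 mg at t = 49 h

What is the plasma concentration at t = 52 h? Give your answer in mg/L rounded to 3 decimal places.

844.795 mg/L

k = ln 2 / 15 = 0.04621 per h
Dose 1 (440 mg at t=0 h): 440·exp(−0.04621·52) = 39.800 mg/L
Dose 2 (140 mg at t=7 h): 140·exp(−0.04621·45) = 17.500 mg/L
Dose 3 (420 mg at t=14 h): 420·exp(−0.04621·38) = 72.550 mg/L
Dose 4 (75 mg at t=21 h): 75·exp(−0.04621·31) = 17.903 mg/L
Dose 5 (115 mg at t=28 h): 115·exp(−0.04621·24) = 37.936 mg/L
Dose 6 (435 mg at t=35 h): 435·exp(−0.04621·17) = 198.300 mg/L
Dose 7 (310 mg at t=42 h): 310·exp(−0.04621·10) = 195.288 mg/L
Dose 8 (305 mg at t=49 h): 305·exp(−0.04621·3) = 265.518 mg/L
C(52) = 39.800 + 17.500 + 72.550 + 17.903 + 37.936 + 198.300 + 195.288 + 265.518 = 844.795 mg/L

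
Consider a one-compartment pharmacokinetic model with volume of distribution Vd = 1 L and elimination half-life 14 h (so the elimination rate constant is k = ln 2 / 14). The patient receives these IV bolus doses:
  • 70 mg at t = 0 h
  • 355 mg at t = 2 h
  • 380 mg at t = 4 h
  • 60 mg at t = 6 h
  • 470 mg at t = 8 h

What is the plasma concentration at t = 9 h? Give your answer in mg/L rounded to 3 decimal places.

k = ln 2 / 14 = 0.04951 per h
Dose 1 (70 mg at t=0 h): 70·exp(−0.04951·9) = 44.831 mg/L
Dose 2 (355 mg at t=2 h): 355·exp(−0.04951·7) = 251.023 mg/L
Dose 3 (380 mg at t=4 h): 380·exp(−0.04951·5) = 296.669 mg/L
Dose 4 (60 mg at t=6 h): 60·exp(−0.04951·3) = 51.718 mg/L
Dose 5 (470 mg at t=8 h): 470·exp(−0.04951·1) = 447.297 mg/L
C(9) = 44.831 + 251.023 + 296.669 + 51.718 + 447.297 = 1091.539 mg/L

1091.539 mg/L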